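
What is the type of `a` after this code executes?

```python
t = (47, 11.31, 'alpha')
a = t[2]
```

Index 2 of tuple is 'alpha' which is str

str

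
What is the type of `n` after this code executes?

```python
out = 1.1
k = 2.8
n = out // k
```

float // float returns float (floor division preserves float type)

float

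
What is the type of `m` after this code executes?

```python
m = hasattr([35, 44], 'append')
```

hasattr() returns bool

bool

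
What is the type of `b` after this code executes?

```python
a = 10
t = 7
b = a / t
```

int / int always returns float in Python 3 (10 / 7 = 1.42857)

float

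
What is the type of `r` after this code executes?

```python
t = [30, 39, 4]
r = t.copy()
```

list.copy() returns list

list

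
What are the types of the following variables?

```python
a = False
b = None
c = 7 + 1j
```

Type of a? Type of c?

a is bool; c is complex

bool, complex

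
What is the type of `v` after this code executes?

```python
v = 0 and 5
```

'and' returns the first falsy value (0, which is int)

int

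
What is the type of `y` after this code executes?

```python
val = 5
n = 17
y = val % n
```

int % int returns int (5 % 17 = 5)

int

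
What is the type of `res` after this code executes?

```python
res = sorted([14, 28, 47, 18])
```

sorted() always returns list

list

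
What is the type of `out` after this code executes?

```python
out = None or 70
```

'or' with None returns the other value (70, int)

int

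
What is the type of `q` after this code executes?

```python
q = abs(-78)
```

abs() of int returns int

int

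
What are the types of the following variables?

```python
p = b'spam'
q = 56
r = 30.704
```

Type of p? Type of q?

p is bytes; q is int

bytes, int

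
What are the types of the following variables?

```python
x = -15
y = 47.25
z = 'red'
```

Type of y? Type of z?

y is float; z is str

float, str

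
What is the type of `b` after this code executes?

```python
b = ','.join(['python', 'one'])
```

str.join() returns str

str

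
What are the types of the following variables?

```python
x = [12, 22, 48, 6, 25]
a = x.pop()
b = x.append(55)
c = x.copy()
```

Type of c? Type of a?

list.copy() returns list; list.pop() returns the element (int)

list, int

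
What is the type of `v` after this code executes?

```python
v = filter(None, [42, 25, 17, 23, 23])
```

filter() returns a filter iterator object

filter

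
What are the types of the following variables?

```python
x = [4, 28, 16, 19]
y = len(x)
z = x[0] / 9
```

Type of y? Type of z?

len() returns int; int / int returns float

int, float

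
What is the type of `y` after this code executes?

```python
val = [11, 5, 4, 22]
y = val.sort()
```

list.sort() returns None (sorts in place)

NoneType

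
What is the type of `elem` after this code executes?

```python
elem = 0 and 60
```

'and' returns the first falsy value (0, which is int)

int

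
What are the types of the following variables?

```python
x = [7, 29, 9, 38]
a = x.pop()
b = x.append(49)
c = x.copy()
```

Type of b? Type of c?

list.append() returns None; list.copy() returns list

NoneType, list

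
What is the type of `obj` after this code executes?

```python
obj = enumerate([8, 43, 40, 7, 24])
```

enumerate() returns an enumerate iterator object

enumerate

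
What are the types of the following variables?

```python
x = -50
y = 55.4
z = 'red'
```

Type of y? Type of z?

y is float; z is str

float, str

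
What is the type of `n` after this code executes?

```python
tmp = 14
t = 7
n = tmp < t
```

Comparison operators return bool

bool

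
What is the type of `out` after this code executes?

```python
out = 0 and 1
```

'and' returns the first falsy value (0, which is int)

int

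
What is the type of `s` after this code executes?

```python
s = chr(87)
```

chr() returns str (single character)

str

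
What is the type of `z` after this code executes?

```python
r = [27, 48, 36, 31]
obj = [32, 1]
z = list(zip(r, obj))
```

list(zip(...)) returns a list of tuples

list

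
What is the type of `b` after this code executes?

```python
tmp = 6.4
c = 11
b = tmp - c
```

float - int returns float (6.4 - 11 = -4.6)

float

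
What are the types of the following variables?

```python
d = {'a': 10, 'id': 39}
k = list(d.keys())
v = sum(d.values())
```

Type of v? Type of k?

sum of int values returns int; list(...) returns list

int, list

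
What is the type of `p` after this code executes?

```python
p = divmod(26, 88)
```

divmod() returns a tuple (quotient, remainder)

tuple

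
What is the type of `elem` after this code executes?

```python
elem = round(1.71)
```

round() with no ndigits arg returns int

int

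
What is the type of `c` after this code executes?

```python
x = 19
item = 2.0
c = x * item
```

int * float returns float (19 * 2.0 = 38.0)

float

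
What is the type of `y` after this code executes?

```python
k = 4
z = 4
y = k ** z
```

int ** positive int returns int (4 ** 4 = 256)

int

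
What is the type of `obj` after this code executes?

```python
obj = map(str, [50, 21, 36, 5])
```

map() returns a map iterator object

map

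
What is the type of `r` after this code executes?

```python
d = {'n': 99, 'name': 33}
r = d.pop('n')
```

dict.pop() returns the value (int)

int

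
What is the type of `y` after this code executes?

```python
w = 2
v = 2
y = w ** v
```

int ** positive int returns int (2 ** 2 = 4)

int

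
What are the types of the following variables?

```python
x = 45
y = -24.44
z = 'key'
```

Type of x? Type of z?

x is int; z is str

int, str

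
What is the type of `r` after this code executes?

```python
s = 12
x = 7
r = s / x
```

int / int always returns float in Python 3 (12 / 7 = 1.71429)

float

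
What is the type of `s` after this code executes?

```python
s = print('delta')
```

print() returns None

NoneType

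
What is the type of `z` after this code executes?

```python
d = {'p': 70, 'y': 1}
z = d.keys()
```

.keys() returns a dict_keys view object

dict_keys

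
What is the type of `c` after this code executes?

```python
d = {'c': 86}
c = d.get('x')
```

dict.get() returns None when key 'x' is not found and no default given

NoneType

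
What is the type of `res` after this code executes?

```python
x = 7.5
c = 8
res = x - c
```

float - int returns float (7.5 - 8 = -0.5)

float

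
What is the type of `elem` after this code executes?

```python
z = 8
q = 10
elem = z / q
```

int / int always returns float in Python 3 (8 / 10 = 0.8)

float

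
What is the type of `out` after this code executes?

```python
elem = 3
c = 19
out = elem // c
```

int // int returns int (3 // 19 = 0)

int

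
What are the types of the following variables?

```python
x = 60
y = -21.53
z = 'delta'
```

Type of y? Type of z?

y is float; z is str

float, str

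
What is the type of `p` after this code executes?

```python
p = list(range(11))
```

list(range(...)) returns list

list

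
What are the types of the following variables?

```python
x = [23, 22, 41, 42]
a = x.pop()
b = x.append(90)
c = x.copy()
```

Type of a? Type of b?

list.pop() returns the element (int); list.append() returns None

int, NoneType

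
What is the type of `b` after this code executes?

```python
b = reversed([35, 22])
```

reversed() on a list returns a list_reverseiterator

list_reverseiterator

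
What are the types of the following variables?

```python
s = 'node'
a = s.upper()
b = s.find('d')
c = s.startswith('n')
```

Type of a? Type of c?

str.upper() returns str; str.startswith() returns bool

str, bool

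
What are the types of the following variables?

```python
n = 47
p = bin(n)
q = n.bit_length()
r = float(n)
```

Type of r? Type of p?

float() returns float; bin() returns str

float, str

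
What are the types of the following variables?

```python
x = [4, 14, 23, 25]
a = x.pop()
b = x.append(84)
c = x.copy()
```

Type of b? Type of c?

list.append() returns None; list.copy() returns list

NoneType, list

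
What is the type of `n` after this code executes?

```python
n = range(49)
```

range() returns a range object

range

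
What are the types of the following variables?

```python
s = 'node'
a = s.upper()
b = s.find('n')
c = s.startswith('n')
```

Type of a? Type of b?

str.upper() returns str; str.find() returns int

str, int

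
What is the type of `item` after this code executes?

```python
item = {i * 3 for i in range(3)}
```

A set comprehension {expr for x in iterable} produces a set

set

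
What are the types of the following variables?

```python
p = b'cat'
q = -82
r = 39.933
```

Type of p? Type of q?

p is bytes; q is int

bytes, int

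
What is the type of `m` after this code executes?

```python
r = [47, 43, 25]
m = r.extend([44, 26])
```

list.extend() returns None

NoneType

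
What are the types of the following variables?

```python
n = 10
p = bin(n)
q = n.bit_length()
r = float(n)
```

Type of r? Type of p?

float() returns float; bin() returns str

float, str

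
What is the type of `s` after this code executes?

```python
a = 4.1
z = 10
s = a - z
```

float - int returns float (4.1 - 10 = -5.9)

float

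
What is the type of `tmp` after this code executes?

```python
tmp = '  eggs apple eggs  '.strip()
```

str.strip() returns str

str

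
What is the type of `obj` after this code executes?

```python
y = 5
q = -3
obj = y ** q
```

int ** negative int returns float

float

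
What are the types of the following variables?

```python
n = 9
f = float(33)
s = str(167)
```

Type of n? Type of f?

n is int; f is float

int, float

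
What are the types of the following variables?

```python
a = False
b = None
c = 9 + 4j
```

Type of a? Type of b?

a is bool; b is NoneType

bool, NoneType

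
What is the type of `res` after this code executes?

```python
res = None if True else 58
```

Ternary: condition is True, if branch (None) taken → NoneType

NoneType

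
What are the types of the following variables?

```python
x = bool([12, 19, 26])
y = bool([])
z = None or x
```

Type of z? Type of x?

None or <bool> returns the bool; bool() returns bool

bool, bool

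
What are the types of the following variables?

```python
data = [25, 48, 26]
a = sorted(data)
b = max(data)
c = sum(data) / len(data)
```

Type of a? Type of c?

sorted() returns list; int / int returns float

list, float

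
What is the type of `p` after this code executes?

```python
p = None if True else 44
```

Ternary: condition is True, if branch (None) taken → NoneType

NoneType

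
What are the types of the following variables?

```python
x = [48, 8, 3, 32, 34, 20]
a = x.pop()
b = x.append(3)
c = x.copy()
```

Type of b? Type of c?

list.append() returns None; list.copy() returns list

NoneType, list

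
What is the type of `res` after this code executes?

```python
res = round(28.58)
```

round() with no ndigits arg returns int

int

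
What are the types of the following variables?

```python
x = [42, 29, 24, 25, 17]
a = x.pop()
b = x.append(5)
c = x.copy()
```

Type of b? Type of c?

list.append() returns None; list.copy() returns list

NoneType, list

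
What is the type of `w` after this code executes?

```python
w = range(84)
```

range() returns a range object

range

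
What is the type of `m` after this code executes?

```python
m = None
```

None has type NoneType

NoneType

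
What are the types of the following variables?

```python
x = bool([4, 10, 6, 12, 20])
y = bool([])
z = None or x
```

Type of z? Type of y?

None or <bool> returns the bool; bool() returns bool

bool, bool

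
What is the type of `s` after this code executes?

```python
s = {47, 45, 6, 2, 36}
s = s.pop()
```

Popping from a set of ints returns int

int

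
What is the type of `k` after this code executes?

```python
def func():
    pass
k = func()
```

A function with no return statement returns None

NoneType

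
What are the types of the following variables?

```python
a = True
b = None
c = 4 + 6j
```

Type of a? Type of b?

a is bool; b is NoneType

bool, NoneType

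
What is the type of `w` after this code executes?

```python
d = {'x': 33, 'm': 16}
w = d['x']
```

Accessing dict[str, int] with key 'x' returns int value 33

int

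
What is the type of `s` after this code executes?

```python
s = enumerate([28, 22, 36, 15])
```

enumerate() returns an enumerate iterator object

enumerate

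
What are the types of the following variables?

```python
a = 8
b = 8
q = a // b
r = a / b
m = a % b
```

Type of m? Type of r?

int % int returns int; int / int returns float

int, float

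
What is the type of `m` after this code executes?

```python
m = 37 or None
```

'or' returns first truthy value (37, int)

int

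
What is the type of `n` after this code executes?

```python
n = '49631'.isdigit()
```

str.isdigit() returns bool

bool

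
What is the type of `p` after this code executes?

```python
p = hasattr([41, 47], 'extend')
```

hasattr() returns bool

bool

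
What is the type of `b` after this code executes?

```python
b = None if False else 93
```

Ternary: condition is False, else branch (93) taken → int

int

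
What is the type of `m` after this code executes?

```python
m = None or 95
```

'or' with None returns the other value (95, int)

int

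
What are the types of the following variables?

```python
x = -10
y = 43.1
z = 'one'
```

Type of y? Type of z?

y is float; z is str

float, str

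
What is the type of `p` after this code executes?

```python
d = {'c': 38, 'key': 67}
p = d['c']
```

Accessing dict[str, int] with key 'c' returns int value 38

int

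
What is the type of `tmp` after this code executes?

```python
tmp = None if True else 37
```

Ternary: condition is True, if branch (None) taken → NoneType

NoneType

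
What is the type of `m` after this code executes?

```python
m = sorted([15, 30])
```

sorted() always returns list

list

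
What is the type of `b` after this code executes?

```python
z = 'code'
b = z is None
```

'is' comparison returns bool

bool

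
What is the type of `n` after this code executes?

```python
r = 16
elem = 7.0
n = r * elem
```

int * float returns float (16 * 7.0 = 112.0)

float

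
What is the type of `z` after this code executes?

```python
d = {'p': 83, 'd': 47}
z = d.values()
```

.values() returns a dict_values view object

dict_values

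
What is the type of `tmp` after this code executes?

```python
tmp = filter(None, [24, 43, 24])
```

filter() returns a filter iterator object

filter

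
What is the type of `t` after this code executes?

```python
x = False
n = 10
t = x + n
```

bool + int returns int (False is 0, so 0 + 10 = 10)

int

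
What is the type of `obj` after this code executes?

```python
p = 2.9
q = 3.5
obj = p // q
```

float // float returns float (floor division preserves float type)

float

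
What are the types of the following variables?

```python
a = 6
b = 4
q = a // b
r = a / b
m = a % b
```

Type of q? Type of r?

int // int returns int; int / int returns float

int, float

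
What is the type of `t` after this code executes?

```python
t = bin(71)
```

bin() returns str representation

str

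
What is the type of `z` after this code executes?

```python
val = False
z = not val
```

'not' always returns bool

bool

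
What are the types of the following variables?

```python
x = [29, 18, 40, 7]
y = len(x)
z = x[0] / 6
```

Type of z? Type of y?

int / int returns float; len() returns int

float, int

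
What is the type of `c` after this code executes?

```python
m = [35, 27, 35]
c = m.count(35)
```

list.count() returns int

int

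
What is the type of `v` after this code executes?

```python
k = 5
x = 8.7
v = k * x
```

int * float returns float (5 * 8.7 = 43.5)

float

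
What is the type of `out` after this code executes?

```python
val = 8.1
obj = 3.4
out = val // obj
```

float // float returns float (floor division preserves float type)

float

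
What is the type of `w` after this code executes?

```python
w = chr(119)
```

chr() returns str (single character)

str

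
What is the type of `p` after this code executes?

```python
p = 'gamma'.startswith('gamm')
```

str.startswith() returns bool

bool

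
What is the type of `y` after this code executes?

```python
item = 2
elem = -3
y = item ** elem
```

int ** negative int returns float

float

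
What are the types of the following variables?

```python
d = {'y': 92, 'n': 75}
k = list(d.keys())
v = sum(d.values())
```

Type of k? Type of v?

list(...) returns list; sum of int values returns int

list, int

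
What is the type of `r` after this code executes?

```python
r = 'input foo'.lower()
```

str.lower() returns str

str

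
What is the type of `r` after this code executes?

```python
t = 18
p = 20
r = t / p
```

int / int always returns float in Python 3 (18 / 20 = 0.9)

float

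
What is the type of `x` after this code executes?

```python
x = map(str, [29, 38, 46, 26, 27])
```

map() returns a map iterator object

map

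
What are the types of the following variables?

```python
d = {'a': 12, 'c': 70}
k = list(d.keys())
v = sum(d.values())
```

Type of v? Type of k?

sum of int values returns int; list(...) returns list

int, list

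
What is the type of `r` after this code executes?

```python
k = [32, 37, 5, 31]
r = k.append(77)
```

list.append() returns None (mutates in place)

NoneType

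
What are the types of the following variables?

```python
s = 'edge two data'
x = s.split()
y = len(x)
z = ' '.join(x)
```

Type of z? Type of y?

str.join() returns str; len() returns int

str, int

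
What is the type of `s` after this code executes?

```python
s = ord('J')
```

ord() returns int (Unicode code point)

int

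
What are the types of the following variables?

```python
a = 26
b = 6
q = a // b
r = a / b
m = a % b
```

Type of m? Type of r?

int % int returns int; int / int returns float

int, float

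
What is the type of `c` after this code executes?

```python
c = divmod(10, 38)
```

divmod() returns a tuple (quotient, remainder)

tuple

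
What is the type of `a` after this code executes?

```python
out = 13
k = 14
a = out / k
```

int / int always returns float in Python 3 (13 / 14 = 0.928571)

float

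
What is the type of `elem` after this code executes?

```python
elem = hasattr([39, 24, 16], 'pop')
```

hasattr() returns bool

bool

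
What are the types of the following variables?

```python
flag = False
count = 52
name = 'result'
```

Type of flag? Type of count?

flag is bool; count is int

bool, int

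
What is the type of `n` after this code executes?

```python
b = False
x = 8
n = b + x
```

bool + int returns int (False is 0, so 0 + 8 = 8)

int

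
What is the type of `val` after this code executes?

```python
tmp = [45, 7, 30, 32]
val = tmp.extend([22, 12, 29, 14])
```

list.extend() returns None

NoneType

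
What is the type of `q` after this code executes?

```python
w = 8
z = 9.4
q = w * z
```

int * float returns float (8 * 9.4 = 75.2)

float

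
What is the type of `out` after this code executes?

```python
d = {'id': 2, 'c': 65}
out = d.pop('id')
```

dict.pop() returns the value (int)

int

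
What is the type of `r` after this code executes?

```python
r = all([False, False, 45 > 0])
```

all() returns bool

bool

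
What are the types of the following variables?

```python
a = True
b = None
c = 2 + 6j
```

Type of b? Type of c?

b is NoneType; c is complex

NoneType, complex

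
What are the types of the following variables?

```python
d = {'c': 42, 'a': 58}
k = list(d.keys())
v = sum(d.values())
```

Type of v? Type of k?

sum of int values returns int; list(...) returns list

int, list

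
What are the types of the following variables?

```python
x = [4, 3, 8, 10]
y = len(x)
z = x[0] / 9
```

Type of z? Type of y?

int / int returns float; len() returns int

float, int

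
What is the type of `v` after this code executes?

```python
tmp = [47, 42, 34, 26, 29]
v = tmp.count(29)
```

list.count() returns int

int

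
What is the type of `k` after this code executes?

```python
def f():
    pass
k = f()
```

A function with no return statement returns None

NoneType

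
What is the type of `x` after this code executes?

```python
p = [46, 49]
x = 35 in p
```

'in' operator returns bool

bool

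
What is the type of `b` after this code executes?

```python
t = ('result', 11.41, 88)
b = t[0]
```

Index 0 of tuple is 'result' which is str

str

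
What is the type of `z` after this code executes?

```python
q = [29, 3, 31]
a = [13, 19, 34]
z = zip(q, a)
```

zip() returns a zip iterator object

zip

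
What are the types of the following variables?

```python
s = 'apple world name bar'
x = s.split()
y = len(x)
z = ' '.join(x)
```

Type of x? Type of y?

str.split() returns list; len() returns int

list, int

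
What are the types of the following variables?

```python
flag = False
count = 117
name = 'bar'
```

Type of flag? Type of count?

flag is bool; count is int

bool, int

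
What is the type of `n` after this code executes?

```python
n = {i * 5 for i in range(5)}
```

A set comprehension {expr for x in iterable} produces a set

set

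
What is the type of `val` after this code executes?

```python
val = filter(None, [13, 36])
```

filter() returns a filter iterator object

filter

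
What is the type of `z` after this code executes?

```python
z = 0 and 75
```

'and' returns the first falsy value (0, which is int)

int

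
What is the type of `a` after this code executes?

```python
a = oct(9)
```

oct() returns str representation

str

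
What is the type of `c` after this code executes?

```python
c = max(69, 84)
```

max() of ints returns int

int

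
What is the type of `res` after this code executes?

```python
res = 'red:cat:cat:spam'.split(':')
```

str.split() returns list

list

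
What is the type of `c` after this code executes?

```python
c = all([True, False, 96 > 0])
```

all() returns bool

bool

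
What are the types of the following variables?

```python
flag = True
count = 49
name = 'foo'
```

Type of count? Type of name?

count is int; name is str

int, str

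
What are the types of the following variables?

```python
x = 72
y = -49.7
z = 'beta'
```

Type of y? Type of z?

y is float; z is str

float, str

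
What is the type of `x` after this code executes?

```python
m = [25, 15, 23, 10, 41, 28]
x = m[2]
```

Indexing a list of ints returns int (m[2] = 23)

int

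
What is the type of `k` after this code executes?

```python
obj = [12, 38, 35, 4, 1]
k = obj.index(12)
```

list.index() returns int

int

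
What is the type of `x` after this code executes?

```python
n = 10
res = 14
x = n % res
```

int % int returns int (10 % 14 = 10)

int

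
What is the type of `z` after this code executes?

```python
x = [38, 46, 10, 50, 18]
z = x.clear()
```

list.clear() returns None

NoneType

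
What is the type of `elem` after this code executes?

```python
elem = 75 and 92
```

'and' returns the last value when all truthy (92, which is int)

int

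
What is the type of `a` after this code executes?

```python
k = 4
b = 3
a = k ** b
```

int ** positive int returns int (4 ** 3 = 64)

int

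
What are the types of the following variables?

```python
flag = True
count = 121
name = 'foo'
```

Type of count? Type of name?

count is int; name is str

int, str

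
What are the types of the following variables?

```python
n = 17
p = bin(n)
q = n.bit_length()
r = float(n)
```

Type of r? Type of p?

float() returns float; bin() returns str

float, str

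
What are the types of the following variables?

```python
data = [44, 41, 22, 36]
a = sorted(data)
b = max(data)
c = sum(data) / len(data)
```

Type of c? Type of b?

int / int returns float; max of ints returns int

float, int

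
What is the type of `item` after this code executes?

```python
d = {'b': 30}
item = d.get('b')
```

dict.get() returns the value (int) when key is found

int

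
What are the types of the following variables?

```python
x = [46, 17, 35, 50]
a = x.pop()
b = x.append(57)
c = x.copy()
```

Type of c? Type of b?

list.copy() returns list; list.append() returns None

list, NoneType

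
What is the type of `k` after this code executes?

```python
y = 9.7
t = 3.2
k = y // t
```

float // float returns float (floor division preserves float type)

float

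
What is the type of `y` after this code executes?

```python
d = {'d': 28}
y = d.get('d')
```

dict.get() returns the value (int) when key is found

int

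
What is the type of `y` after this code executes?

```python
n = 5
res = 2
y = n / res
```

int / int always returns float in Python 3 (5 / 2 = 2.5)

float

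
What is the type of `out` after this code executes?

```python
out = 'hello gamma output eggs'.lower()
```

str.lower() returns str

str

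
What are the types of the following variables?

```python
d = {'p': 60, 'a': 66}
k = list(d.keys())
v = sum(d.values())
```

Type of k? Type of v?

list(...) returns list; sum of int values returns int

list, int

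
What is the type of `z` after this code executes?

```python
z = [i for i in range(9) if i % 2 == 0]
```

A list comprehension [...] produces a list

list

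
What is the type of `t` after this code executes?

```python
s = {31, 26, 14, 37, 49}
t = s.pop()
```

Popping from a set of ints returns int

int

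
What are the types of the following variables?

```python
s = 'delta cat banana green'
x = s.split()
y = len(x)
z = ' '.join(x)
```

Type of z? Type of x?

str.join() returns str; str.split() returns list

str, list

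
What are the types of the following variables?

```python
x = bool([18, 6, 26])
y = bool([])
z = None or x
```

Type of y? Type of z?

bool() returns bool; None or <bool> returns the bool

bool, bool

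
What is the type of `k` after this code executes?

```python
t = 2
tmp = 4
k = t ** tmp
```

int ** positive int returns int (2 ** 4 = 16)

int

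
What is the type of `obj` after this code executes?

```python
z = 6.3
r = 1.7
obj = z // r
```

float // float returns float (floor division preserves float type)

float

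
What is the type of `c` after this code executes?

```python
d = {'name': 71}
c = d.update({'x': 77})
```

dict.update() returns None

NoneType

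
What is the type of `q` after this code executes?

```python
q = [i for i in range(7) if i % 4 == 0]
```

A list comprehension [...] produces a list

list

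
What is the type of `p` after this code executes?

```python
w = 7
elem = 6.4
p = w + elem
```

int + float returns float (7 + 6.4 = 13.4)

float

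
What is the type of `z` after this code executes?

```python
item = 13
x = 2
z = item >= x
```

Comparison operators return bool

bool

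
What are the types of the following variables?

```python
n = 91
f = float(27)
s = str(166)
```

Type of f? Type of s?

f is float; s is str

float, str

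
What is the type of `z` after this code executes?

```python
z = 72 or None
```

'or' returns first truthy value (72, int)

int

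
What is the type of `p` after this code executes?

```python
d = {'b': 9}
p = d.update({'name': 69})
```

dict.update() returns None

NoneType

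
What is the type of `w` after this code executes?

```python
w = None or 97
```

'or' with None returns the other value (97, int)

int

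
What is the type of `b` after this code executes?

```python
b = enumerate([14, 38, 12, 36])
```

enumerate() returns an enumerate iterator object

enumerate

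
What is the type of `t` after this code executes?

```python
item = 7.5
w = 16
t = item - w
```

float - int returns float (7.5 - 16 = -8.5)

float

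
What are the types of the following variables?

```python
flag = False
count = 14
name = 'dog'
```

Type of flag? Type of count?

flag is bool; count is int

bool, int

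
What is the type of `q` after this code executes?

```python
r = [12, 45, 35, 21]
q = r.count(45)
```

list.count() returns int

int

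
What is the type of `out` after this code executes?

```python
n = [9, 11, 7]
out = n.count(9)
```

list.count() returns int

int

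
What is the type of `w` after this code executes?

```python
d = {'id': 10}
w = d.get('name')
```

dict.get() returns None when key 'name' is not found and no default given

NoneType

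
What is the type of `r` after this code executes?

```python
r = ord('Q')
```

ord() returns int (Unicode code point)

int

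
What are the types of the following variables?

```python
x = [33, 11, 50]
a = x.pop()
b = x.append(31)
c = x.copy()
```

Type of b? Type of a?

list.append() returns None; list.pop() returns the element (int)

NoneType, int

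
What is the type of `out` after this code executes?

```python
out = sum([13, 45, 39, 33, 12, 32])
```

sum() of ints returns int

int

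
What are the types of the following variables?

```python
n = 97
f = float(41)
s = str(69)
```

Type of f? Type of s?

f is float; s is str

float, str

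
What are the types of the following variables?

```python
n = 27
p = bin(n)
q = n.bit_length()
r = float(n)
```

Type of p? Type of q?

bin() returns str; int.bit_length() returns int

str, int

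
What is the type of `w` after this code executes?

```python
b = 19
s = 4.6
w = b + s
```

int + float returns float (19 + 4.6 = 23.6)

float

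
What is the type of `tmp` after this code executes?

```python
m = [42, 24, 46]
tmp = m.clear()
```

list.clear() returns None

NoneType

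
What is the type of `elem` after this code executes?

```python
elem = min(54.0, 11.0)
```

min() of floats returns float

float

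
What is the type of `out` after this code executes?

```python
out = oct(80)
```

oct() returns str representation

str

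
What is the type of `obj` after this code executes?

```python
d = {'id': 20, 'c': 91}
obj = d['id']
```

Accessing dict[str, int] with key 'id' returns int value 20

int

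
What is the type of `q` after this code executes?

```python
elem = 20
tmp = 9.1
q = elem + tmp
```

int + float returns float (20 + 9.1 = 29.1)

float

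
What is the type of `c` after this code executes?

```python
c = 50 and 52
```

'and' returns the last value when all truthy (52, which is int)

int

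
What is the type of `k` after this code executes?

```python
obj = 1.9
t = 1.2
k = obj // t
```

float // float returns float (floor division preserves float type)

float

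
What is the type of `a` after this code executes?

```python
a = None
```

None has type NoneType

NoneType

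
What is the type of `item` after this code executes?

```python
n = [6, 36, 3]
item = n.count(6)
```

list.count() returns int

int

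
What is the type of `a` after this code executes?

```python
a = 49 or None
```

'or' returns first truthy value (49, int)

int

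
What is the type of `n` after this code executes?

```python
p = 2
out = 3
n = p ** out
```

int ** positive int returns int (2 ** 3 = 8)

int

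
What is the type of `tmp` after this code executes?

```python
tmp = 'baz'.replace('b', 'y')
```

str.replace() returns str

str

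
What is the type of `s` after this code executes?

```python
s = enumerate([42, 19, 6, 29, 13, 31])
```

enumerate() returns an enumerate iterator object

enumerate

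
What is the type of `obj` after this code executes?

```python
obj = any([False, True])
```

any() returns bool

bool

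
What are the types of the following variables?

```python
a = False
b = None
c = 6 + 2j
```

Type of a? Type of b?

a is bool; b is NoneType

bool, NoneType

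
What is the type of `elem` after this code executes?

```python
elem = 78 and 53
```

'and' returns the last value when all truthy (53, which is int)

int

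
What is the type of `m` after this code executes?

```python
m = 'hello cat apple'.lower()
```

str.lower() returns str

str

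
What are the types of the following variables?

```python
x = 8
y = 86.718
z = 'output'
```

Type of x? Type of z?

x is int; z is str

int, str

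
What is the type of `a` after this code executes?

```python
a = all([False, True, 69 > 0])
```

all() returns bool

bool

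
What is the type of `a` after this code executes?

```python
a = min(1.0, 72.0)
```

min() of floats returns float

float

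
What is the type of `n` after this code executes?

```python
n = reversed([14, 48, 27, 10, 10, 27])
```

reversed() on a list returns a list_reverseiterator

list_reverseiterator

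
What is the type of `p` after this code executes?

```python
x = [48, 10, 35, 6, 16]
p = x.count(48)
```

list.count() returns int

int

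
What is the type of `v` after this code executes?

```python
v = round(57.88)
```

round() with no ndigits arg returns int

int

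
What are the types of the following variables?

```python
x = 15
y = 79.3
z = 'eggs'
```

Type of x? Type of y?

x is int; y is float

int, float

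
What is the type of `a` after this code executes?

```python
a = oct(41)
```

oct() returns str representation

str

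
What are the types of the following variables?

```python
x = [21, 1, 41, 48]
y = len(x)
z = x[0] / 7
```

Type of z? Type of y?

int / int returns float; len() returns int

float, int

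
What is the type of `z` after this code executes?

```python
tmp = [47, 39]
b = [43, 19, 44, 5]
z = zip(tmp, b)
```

zip() returns a zip iterator object

zip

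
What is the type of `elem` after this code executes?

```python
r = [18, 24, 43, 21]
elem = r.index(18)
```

list.index() returns int

int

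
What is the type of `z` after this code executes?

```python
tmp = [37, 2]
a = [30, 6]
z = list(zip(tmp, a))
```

list(zip(...)) returns a list of tuples

list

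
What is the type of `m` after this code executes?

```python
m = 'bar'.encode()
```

str.encode() returns bytes

bytes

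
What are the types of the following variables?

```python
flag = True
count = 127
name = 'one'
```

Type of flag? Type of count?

flag is bool; count is int

bool, int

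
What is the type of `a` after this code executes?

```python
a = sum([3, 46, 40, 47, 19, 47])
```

sum() of ints returns int

int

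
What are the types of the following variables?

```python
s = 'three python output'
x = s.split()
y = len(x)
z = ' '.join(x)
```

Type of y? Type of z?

len() returns int; str.join() returns str

int, str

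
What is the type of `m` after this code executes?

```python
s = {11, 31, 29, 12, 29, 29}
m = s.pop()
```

Popping from a set of ints returns int

int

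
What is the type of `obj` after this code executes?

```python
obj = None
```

None has type NoneType

NoneType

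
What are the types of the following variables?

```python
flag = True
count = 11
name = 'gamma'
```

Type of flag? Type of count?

flag is bool; count is int

bool, int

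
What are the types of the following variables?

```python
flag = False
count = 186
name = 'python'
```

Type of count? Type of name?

count is int; name is str

int, str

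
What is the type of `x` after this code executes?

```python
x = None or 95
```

'or' with None returns the other value (95, int)

int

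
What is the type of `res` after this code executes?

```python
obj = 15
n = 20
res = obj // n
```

int // int returns int (15 // 20 = 0)

int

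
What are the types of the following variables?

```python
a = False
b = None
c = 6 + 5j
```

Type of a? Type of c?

a is bool; c is complex

bool, complex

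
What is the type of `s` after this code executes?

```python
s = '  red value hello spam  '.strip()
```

str.strip() returns str

str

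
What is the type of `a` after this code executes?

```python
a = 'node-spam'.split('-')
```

str.split() returns list

list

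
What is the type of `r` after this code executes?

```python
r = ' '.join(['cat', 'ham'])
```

str.join() returns str

str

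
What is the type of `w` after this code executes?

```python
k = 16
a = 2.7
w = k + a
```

int + float returns float (16 + 2.7 = 18.7)

float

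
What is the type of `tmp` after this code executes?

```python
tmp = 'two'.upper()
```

str.upper() returns str

str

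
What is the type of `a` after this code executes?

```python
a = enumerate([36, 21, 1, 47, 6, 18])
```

enumerate() returns an enumerate iterator object

enumerate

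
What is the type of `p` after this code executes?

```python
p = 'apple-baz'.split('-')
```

str.split() returns list

list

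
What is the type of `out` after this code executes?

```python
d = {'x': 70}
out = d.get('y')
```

dict.get() returns None when key 'y' is not found and no default given

NoneType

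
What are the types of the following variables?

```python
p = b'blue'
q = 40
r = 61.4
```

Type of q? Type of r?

q is int; r is float

int, float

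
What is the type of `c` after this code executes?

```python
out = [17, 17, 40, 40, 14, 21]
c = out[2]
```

Indexing a list of ints returns int (out[2] = 40)

int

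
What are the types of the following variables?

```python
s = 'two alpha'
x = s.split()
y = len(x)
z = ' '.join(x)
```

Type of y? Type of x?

len() returns int; str.split() returns list

int, list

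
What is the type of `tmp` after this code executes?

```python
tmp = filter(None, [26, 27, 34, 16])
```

filter() returns a filter iterator object

filter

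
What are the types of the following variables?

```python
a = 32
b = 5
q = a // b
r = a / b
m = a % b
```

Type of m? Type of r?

int % int returns int; int / int returns float

int, float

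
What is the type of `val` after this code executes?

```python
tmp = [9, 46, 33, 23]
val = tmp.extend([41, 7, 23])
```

list.extend() returns None

NoneType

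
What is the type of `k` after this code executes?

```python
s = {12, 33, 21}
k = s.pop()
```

Popping from a set of ints returns int

int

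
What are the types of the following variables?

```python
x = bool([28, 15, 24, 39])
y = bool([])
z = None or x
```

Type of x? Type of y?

bool() returns bool; bool() returns bool

bool, bool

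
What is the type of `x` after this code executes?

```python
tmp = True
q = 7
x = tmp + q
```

bool + int returns int (True is 1, so 1 + 7 = 8)

int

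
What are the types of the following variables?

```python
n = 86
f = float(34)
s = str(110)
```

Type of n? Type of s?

n is int; s is str

int, str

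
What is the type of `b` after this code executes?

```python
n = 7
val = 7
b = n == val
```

Equality comparison returns bool

bool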